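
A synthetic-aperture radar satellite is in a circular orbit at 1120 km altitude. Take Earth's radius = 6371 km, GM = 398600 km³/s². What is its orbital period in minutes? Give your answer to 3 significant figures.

Semi-major axis a = 6371 + 1120 = 7491 km. Period T = 2π√(a³/μ) = 2π√(7491³/398600) = 6452.4 s = 107.54 min.

108 min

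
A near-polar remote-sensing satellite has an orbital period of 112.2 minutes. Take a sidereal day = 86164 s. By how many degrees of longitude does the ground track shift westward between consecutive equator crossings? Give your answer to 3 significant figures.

T = 112.2 min = 6732.0 s.
During one orbit Earth rotates (6732.0 / 86164) × 360° = 28.13°.

28.1°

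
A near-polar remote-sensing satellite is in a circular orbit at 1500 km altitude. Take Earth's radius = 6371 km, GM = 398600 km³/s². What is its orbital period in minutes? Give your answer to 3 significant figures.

116 min

Semi-major axis a = 6371 + 1500 = 7871 km. Period T = 2π√(a³/μ) = 2π√(7871³/398600) = 6949.5 s = 115.83 min.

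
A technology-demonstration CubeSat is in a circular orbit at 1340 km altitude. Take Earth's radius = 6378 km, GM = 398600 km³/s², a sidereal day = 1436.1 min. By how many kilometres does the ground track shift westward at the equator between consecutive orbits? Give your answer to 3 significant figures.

Semi-major axis a = 6378 + 1340 = 7718 km. Period T = 2π√(a³/μ) = 2π√(7718³/398600) = 6747.9 s = 112.46 min.
During one orbit Earth rotates (6747.9 / 86166) × 360° = 28.19°.
At the equator that is 28.19° × (2π·6378/360) km/° = 28.19 × 111.3 = 3138 km.

3140 km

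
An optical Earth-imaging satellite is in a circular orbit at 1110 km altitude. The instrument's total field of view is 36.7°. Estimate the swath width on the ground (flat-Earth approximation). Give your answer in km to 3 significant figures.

736 km

Half-angle = 36.7°/2 = 18.35°.
Swath width ≈ 2h·tan(θ/2) = 2 × 1110 × tan(18.35°) = 736.3 km.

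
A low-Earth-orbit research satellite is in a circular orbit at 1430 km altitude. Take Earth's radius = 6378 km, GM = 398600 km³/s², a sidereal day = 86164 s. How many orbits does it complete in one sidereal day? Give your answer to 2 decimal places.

Semi-major axis a = 6378 + 1430 = 7808 km. Period T = 2π√(a³/μ) = 2π√(7808³/398600) = 6866.3 s = 114.44 min.
Orbits per sidereal day = 86164 / 6866.3 = 12.549.

12.55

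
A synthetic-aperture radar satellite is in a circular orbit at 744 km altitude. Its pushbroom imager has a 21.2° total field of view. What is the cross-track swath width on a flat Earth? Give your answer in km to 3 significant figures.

278 km

Half-angle = 21.2°/2 = 10.6°.
Swath width ≈ 2h·tan(θ/2) = 2 × 744 × tan(10.6°) = 278.5 km.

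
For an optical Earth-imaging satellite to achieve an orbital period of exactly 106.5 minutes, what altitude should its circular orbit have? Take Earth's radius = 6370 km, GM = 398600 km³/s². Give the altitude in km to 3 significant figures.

T = 106.5 min = 6390.0 s.
From T = 2π√(a³/μ): a = (μ T²/4π²)^(1/3) = (398600 × 6390.0² / 4π²)^(1/3) = 7443 km.
Altitude h = a − R = 7443 − 6370 = 1073 km.

1070 km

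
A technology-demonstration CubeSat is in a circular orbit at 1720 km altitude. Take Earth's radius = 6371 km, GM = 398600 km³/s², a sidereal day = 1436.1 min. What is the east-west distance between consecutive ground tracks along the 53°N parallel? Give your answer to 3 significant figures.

2030 km

Semi-major axis a = 6371 + 1720 = 8091 km. Period T = 2π√(a³/μ) = 2π√(8091³/398600) = 7242.9 s = 120.72 min.
Node shift per orbit = (7242.9/86166) × 360° = 30.26°.
Equatorial spacing = 30.26 × 111.2 km/° = 3365 km.
At 53° latitude, spacing = 3365 × cos(53°) = 2025 km.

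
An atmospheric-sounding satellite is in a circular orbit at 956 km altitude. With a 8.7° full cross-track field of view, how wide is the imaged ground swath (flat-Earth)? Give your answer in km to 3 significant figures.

Half-angle = 8.7°/2 = 4.35°.
Swath width ≈ 2h·tan(θ/2) = 2 × 956 × tan(4.35°) = 145.4 km.

145 km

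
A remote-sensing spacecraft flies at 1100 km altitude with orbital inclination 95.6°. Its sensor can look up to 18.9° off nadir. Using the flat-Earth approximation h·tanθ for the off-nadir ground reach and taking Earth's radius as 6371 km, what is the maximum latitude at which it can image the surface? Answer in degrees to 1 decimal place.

87.8°

Retrograde orbit: the ground track reaches ±(180° − i) = ±(180 − 95.6) = ±84.4°.
Sensor half-swath on the ground ≈ 1100·tan(18.9°) = 377 km = 3.39° of latitude.
Maximum observable latitude ≈ 84.4 + 3.39 = 87.8°.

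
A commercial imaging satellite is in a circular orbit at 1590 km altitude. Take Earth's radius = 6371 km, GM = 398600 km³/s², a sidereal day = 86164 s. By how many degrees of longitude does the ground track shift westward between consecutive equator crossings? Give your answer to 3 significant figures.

29.5°

Semi-major axis a = 6371 + 1590 = 7961 km. Period T = 2π√(a³/μ) = 2π√(7961³/398600) = 7069.1 s = 117.82 min.
During one orbit Earth rotates (7069.1 / 86164) × 360° = 29.54°.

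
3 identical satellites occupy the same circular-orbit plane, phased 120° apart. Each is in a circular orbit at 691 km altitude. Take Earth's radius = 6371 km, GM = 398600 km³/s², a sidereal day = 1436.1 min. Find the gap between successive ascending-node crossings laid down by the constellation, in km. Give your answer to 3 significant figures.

915 km

Semi-major axis a = 6371 + 691 = 7062 km. Period T = 2π√(a³/μ) = 2π√(7062³/398600) = 5906.1 s = 98.44 min.
Single-satellite node shift = (5906.1/86166) × 360° = 24.68°.
With 3 satellites evenly phased, successive equator crossings are 24.68/3 = 8.225° apart.
That is 8.225 × 111.2 = 915 km at the equator.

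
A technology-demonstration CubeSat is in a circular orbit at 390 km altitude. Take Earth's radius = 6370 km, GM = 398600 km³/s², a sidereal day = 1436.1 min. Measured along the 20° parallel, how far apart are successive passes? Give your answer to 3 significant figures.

2410 km

Semi-major axis a = 6370 + 390 = 6760 km. Period T = 2π√(a³/μ) = 2π√(6760³/398600) = 5531.4 s = 92.19 min.
Node shift per orbit = (5531.4/86166) × 360° = 23.11°.
Equatorial spacing = 23.11 × 111.2 km/° = 2569 km.
At 20° latitude, spacing = 2569 × cos(20°) = 2414 km.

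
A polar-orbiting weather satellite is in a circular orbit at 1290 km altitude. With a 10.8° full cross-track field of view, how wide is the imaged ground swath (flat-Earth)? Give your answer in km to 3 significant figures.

244 km

Half-angle = 10.8°/2 = 5.4°.
Swath width ≈ 2h·tan(θ/2) = 2 × 1290 × tan(5.4°) = 243.9 km.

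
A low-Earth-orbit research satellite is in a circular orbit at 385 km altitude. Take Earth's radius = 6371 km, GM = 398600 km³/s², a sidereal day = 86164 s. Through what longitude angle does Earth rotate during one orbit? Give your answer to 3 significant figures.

23.1°

Semi-major axis a = 6371 + 385 = 6756 km. Period T = 2π√(a³/μ) = 2π√(6756³/398600) = 5526.4 s = 92.11 min.
During one orbit Earth rotates (5526.4 / 86164) × 360° = 23.09°.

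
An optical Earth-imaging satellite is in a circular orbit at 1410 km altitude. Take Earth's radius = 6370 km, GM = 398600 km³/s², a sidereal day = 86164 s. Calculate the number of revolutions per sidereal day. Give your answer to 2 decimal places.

Semi-major axis a = 6370 + 1410 = 7780 km. Period T = 2π√(a³/μ) = 2π√(7780³/398600) = 6829.4 s = 113.82 min.
Orbits per sidereal day = 86164 / 6829.4 = 12.617.

12.62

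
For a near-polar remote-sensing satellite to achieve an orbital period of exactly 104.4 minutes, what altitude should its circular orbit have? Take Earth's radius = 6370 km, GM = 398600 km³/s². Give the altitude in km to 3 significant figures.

974 km

T = 104.4 min = 6264.0 s.
From T = 2π√(a³/μ): a = (μ T²/4π²)^(1/3) = (398600 × 6264.0² / 4π²)^(1/3) = 7344 km.
Altitude h = a − R = 7344 − 6370 = 974 km.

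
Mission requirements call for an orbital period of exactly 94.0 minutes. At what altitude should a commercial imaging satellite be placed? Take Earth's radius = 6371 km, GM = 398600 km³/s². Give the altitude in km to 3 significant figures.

477 km

T = 94.0 min = 5640.0 s.
From T = 2π√(a³/μ): a = (μ T²/4π²)^(1/3) = (398600 × 5640.0² / 4π²)^(1/3) = 6848 km.
Altitude h = a − R = 6848 − 6371 = 477 km.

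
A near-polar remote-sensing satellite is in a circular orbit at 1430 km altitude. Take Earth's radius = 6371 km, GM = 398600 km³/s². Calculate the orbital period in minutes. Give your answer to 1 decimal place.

Semi-major axis a = 6371 + 1430 = 7801 km. Period T = 2π√(a³/μ) = 2π√(7801³/398600) = 6857.0 s = 114.28 min.

114.3 min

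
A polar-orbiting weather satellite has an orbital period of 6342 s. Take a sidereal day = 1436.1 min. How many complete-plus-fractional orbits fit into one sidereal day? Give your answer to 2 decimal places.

13.59

Orbits per sidereal day = 86166 / 6342.0 = 13.587.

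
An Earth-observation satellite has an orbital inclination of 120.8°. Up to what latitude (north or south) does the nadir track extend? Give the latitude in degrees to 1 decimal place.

59.2°

Retrograde orbit: the ground track reaches ±(180° − i) = ±(180 − 120.8) = ±59.2°.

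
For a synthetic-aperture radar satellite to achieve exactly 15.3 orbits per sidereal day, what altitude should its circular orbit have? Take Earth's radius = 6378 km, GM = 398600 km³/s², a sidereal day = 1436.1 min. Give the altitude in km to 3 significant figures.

464 km

Required period T = 86166 / 15.3 = 5631.8 s.
From T = 2π√(a³/μ): a = (μ T²/4π²)^(1/3) = (398600 × 5631.8² / 4π²)^(1/3) = 6842 km.
Altitude h = a − R = 6842 − 6378 = 464 km.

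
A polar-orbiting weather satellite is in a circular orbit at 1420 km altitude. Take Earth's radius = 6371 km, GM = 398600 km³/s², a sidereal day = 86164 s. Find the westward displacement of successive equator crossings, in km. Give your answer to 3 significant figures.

3180 km

Semi-major axis a = 6371 + 1420 = 7791 km. Period T = 2π√(a³/μ) = 2π√(7791³/398600) = 6843.9 s = 114.06 min.
During one orbit Earth rotates (6843.9 / 86164) × 360° = 28.59°.
At the equator that is 28.59° × (2π·6371/360) km/° = 28.59 × 111.2 = 3180 km.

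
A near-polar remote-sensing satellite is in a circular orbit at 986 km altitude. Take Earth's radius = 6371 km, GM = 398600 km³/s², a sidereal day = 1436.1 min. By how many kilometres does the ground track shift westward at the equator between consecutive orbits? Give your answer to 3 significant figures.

Semi-major axis a = 6371 + 986 = 7357 km. Period T = 2π√(a³/μ) = 2π√(7357³/398600) = 6280.0 s = 104.67 min.
During one orbit Earth rotates (6280.0 / 86166) × 360° = 26.24°.
At the equator that is 26.24° × (2π·6371/360) km/° = 26.24 × 111.2 = 2918 km.

2920 km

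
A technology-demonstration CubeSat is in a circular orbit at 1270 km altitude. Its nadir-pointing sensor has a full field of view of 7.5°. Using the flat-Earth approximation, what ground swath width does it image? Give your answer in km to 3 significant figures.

166 km

Half-angle = 7.5°/2 = 3.75°.
Swath width ≈ 2h·tan(θ/2) = 2 × 1270 × tan(3.75°) = 166.5 km.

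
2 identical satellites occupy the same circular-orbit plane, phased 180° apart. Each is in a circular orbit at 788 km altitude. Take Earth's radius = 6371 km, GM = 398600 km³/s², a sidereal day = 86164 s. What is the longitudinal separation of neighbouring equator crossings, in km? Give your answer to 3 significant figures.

Semi-major axis a = 6371 + 788 = 7159 km. Period T = 2π√(a³/μ) = 2π√(7159³/398600) = 6028.2 s = 100.47 min.
Single-satellite node shift = (6028.2/86164) × 360° = 25.19°.
With 2 satellites evenly phased, successive equator crossings are 25.19/2 = 12.593° apart.
That is 12.593 × 111.2 = 1400 km at the equator.

1400 km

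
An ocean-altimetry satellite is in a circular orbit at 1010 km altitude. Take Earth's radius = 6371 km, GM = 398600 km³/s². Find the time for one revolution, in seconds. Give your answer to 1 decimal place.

6310.8 seconds

Semi-major axis a = 6371 + 1010 = 7381 km. Period T = 2π√(a³/μ) = 2π√(7381³/398600) = 6310.8 s = 105.18 min.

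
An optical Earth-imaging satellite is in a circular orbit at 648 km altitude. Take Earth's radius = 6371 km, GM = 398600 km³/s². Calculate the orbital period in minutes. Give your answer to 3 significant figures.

Semi-major axis a = 6371 + 648 = 7019 km. Period T = 2π√(a³/μ) = 2π√(7019³/398600) = 5852.3 s = 97.54 min.

97.5 min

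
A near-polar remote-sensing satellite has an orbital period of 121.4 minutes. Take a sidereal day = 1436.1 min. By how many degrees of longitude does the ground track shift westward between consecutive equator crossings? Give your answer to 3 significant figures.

30.4°

T = 121.4 min = 7284.0 s.
During one orbit Earth rotates (7284.0 / 86166) × 360° = 30.43°.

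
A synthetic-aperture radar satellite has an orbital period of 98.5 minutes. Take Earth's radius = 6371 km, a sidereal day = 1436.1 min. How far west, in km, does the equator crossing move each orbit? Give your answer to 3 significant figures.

T = 98.5 min = 5910.0 s.
During one orbit Earth rotates (5910.0 / 86166) × 360° = 24.69°.
At the equator that is 24.69° × (2π·6371/360) km/° = 24.69 × 111.2 = 2746 km.

2750 km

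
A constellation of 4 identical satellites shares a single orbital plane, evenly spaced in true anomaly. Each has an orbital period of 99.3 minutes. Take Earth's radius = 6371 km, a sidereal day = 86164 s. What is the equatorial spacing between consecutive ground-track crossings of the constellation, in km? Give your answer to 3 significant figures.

692 km

T = 99.3 min = 5958.0 s.
Single-satellite node shift = (5958.0/86164) × 360° = 24.89°.
With 4 satellites evenly phased, successive equator crossings are 24.89/4 = 6.223° apart.
That is 6.223 × 111.2 = 692 km at the equator.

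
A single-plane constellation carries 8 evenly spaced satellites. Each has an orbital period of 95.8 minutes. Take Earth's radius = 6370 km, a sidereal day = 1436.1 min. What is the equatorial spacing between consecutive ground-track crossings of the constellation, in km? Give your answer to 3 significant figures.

334 km

T = 95.8 min = 5748.0 s.
Single-satellite node shift = (5748.0/86166) × 360° = 24.02°.
With 8 satellites evenly phased, successive equator crossings are 24.02/8 = 3.002° apart.
That is 3.002 × 111.2 = 334 km at the equator.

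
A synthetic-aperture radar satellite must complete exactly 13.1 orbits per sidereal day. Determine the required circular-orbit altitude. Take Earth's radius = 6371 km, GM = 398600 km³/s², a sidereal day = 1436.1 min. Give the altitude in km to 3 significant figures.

1220 km

Required period T = 86166 / 13.1 = 6577.6 s.
From T = 2π√(a³/μ): a = (μ T²/4π²)^(1/3) = (398600 × 6577.6² / 4π²)^(1/3) = 7588 km.
Altitude h = a − R = 7588 − 6371 = 1217 km.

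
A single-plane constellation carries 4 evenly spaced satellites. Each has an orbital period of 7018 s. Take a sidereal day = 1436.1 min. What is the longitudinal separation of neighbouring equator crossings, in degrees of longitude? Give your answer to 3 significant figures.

Single-satellite node shift = (7018.0/86166) × 360° = 29.32°.
With 4 satellites evenly phased, successive equator crossings are 29.32/4 = 7.330° apart.

7.33°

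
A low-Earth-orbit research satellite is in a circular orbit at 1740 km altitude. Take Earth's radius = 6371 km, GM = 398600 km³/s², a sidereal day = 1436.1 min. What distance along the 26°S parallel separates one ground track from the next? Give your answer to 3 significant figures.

Semi-major axis a = 6371 + 1740 = 8111 km. Period T = 2π√(a³/μ) = 2π√(8111³/398600) = 7269.8 s = 121.16 min.
Node shift per orbit = (7269.8/86166) × 360° = 30.37°.
Equatorial spacing = 30.37 × 111.2 km/° = 3377 km.
At 26° latitude, spacing = 3377 × cos(26°) = 3036 km.

3040 km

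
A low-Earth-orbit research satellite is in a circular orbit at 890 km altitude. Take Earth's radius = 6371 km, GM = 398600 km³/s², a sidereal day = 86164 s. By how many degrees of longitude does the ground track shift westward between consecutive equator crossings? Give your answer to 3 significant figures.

25.7°

Semi-major axis a = 6371 + 890 = 7261 km. Period T = 2π√(a³/μ) = 2π√(7261³/398600) = 6157.5 s = 102.63 min.
During one orbit Earth rotates (6157.5 / 86164) × 360° = 25.73°.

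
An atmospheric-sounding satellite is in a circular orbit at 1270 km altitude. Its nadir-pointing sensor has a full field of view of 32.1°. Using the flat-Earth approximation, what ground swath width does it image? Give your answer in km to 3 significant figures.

731 km

Half-angle = 32.1°/2 = 16.05°.
Swath width ≈ 2h·tan(θ/2) = 2 × 1270 × tan(16.05°) = 730.7 km.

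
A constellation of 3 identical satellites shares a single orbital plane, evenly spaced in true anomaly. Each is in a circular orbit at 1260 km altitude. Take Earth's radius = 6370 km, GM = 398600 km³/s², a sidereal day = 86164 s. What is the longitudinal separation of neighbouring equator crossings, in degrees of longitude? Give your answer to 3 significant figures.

9.24°

Semi-major axis a = 6370 + 1260 = 7630 km. Period T = 2π√(a³/μ) = 2π√(7630³/398600) = 6632.8 s = 110.55 min.
Single-satellite node shift = (6632.8/86164) × 360° = 27.71°.
With 3 satellites evenly phased, successive equator crossings are 27.71/3 = 9.237° apart.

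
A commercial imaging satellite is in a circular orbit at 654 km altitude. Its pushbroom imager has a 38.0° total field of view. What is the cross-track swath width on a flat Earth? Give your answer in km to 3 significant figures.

Half-angle = 38.0°/2 = 19°.
Swath width ≈ 2h·tan(θ/2) = 2 × 654 × tan(19°) = 450.4 km.

450 km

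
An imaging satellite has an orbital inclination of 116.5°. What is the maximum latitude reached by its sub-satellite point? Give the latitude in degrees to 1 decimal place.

Retrograde orbit: the ground track reaches ±(180° − i) = ±(180 − 116.5) = ±63.5°.

63.5°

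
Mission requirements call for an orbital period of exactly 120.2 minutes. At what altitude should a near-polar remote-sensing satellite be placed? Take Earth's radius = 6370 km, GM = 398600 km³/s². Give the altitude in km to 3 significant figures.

T = 120.2 min = 7212.0 s.
From T = 2π√(a³/μ): a = (μ T²/4π²)^(1/3) = (398600 × 7212.0² / 4π²)^(1/3) = 8068 km.
Altitude h = a − R = 8068 − 6370 = 1698 km.

1700 km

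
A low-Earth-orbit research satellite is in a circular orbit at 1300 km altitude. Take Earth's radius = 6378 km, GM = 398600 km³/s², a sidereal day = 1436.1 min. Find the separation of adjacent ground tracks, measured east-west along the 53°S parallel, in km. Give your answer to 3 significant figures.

Semi-major axis a = 6378 + 1300 = 7678 km. Period T = 2π√(a³/μ) = 2π√(7678³/398600) = 6695.5 s = 111.59 min.
Node shift per orbit = (6695.5/86166) × 360° = 27.97°.
Equatorial spacing = 27.97 × 111.3 km/° = 3114 km.
At 53° latitude, spacing = 3114 × cos(53°) = 1874 km.

1870 km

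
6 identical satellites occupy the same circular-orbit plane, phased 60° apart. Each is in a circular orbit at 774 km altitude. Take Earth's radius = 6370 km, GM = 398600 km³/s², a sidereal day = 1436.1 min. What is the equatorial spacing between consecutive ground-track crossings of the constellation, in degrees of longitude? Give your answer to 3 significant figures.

4.18°

Semi-major axis a = 6370 + 774 = 7144 km. Period T = 2π√(a³/μ) = 2π√(7144³/398600) = 6009.3 s = 100.15 min.
Single-satellite node shift = (6009.3/86166) × 360° = 25.11°.
With 6 satellites evenly phased, successive equator crossings are 25.11/6 = 4.184° apart.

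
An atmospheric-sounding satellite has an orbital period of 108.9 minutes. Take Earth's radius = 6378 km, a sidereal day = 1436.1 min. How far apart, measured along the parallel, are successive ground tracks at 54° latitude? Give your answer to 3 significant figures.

T = 108.9 min = 6534.0 s.
Node shift per orbit = (6534.0/86166) × 360° = 27.30°.
Equatorial spacing = 27.30 × 111.3 km/° = 3039 km.
At 54° latitude, spacing = 3039 × cos(54°) = 1786 km.

1790 km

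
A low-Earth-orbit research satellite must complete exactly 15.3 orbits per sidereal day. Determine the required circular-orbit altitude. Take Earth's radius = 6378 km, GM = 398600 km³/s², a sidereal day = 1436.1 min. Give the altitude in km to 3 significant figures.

Required period T = 86166 / 15.3 = 5631.8 s.
From T = 2π√(a³/μ): a = (μ T²/4π²)^(1/3) = (398600 × 5631.8² / 4π²)^(1/3) = 6842 km.
Altitude h = a − R = 6842 − 6378 = 464 km.

464 km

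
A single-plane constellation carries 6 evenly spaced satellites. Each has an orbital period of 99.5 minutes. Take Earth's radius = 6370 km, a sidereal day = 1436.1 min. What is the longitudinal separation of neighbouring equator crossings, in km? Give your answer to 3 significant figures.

462 km

T = 99.5 min = 5970.0 s.
Single-satellite node shift = (5970.0/86166) × 360° = 24.94°.
With 6 satellites evenly phased, successive equator crossings are 24.94/6 = 4.157° apart.
That is 4.157 × 111.2 = 462 km at the equator.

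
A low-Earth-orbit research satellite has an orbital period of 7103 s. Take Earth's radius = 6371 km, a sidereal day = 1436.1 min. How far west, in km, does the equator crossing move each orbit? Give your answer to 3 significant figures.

3300 km

During one orbit Earth rotates (7103.0 / 86166) × 360° = 29.68°.
At the equator that is 29.68° × (2π·6371/360) km/° = 29.68 × 111.2 = 3300 km.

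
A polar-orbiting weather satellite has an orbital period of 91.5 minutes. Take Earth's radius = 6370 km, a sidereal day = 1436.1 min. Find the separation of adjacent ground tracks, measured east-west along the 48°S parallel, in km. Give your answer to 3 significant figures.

1710 km

T = 91.5 min = 5490.0 s.
Node shift per orbit = (5490.0/86166) × 360° = 22.94°.
Equatorial spacing = 22.94 × 111.2 km/° = 2550 km.
At 48° latitude, spacing = 2550 × cos(48°) = 1706 km.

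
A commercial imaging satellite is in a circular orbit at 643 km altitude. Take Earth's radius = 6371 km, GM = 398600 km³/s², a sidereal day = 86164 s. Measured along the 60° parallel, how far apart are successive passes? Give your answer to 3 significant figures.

1360 km

Semi-major axis a = 6371 + 643 = 7014 km. Period T = 2π√(a³/μ) = 2π√(7014³/398600) = 5846.0 s = 97.43 min.
Node shift per orbit = (5846.0/86164) × 360° = 24.43°.
Equatorial spacing = 24.43 × 111.2 km/° = 2716 km.
At 60° latitude, spacing = 2716 × cos(60°) = 1358 km.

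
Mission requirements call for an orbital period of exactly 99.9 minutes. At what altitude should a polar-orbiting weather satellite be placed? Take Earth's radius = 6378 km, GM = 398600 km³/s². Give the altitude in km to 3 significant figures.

T = 99.9 min = 5994.0 s.
From T = 2π√(a³/μ): a = (μ T²/4π²)^(1/3) = (398600 × 5994.0² / 4π²)^(1/3) = 7132 km.
Altitude h = a − R = 7132 − 6378 = 754 km.

754 km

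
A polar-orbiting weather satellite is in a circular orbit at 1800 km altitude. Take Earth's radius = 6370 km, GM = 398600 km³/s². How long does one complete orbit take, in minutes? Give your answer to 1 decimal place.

Semi-major axis a = 6370 + 1800 = 8170 km. Period T = 2π√(a³/μ) = 2π√(8170³/398600) = 7349.3 s = 122.49 min.

122.5 min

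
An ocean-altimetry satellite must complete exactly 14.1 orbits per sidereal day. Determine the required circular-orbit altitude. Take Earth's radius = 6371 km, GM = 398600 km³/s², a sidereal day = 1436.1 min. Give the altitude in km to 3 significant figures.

Required period T = 86166 / 14.1 = 6111.1 s.
From T = 2π√(a³/μ): a = (μ T²/4π²)^(1/3) = (398600 × 6111.1² / 4π²)^(1/3) = 7224 km.
Altitude h = a − R = 7224 − 6371 = 853 km.

853 km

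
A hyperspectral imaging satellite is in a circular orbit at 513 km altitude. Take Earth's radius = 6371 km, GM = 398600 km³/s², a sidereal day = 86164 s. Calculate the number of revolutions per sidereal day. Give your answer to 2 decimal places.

Semi-major axis a = 6371 + 513 = 6884 km. Period T = 2π√(a³/μ) = 2π√(6884³/398600) = 5684.2 s = 94.74 min.
Orbits per sidereal day = 86164 / 5684.2 = 15.158.

15.16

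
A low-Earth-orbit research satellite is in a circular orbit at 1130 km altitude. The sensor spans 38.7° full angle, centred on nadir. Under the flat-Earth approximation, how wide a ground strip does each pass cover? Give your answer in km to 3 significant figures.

794 km

Half-angle = 38.7°/2 = 19.35°.
Swath width ≈ 2h·tan(θ/2) = 2 × 1130 × tan(19.35°) = 793.7 km.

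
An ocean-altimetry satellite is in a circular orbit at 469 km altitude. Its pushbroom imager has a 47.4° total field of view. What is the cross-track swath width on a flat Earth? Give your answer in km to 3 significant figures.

412 km

Half-angle = 47.4°/2 = 23.7°.
Swath width ≈ 2h·tan(θ/2) = 2 × 469 × tan(23.7°) = 411.8 km.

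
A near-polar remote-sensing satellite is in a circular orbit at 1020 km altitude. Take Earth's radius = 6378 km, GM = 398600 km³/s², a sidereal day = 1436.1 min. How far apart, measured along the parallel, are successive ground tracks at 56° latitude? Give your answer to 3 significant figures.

1650 km

Semi-major axis a = 6378 + 1020 = 7398 km. Period T = 2π√(a³/μ) = 2π√(7398³/398600) = 6332.6 s = 105.54 min.
Node shift per orbit = (6332.6/86166) × 360° = 26.46°.
Equatorial spacing = 26.46 × 111.3 km/° = 2945 km.
At 56° latitude, spacing = 2945 × cos(56°) = 1647 km.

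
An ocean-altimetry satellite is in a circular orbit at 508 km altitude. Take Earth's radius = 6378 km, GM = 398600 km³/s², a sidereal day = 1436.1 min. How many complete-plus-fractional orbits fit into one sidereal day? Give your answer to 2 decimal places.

15.15

Semi-major axis a = 6378 + 508 = 6886 km. Period T = 2π√(a³/μ) = 2π√(6886³/398600) = 5686.7 s = 94.78 min.
Orbits per sidereal day = 86166 / 5686.7 = 15.152.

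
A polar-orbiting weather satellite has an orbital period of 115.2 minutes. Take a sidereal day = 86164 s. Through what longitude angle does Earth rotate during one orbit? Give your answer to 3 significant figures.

T = 115.2 min = 6912.0 s.
During one orbit Earth rotates (6912.0 / 86164) × 360° = 28.88°.

28.9°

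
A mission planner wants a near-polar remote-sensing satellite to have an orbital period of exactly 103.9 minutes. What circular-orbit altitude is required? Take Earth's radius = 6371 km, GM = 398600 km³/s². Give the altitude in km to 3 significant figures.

T = 103.9 min = 6234.0 s.
From T = 2π√(a³/μ): a = (μ T²/4π²)^(1/3) = (398600 × 6234.0² / 4π²)^(1/3) = 7321 km.
Altitude h = a − R = 7321 − 6371 = 950 km.

950 km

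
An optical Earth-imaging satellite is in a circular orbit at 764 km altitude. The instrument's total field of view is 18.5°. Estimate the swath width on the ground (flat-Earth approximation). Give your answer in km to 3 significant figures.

Half-angle = 18.5°/2 = 9.25°.
Swath width ≈ 2h·tan(θ/2) = 2 × 764 × tan(9.25°) = 248.9 km.

249 km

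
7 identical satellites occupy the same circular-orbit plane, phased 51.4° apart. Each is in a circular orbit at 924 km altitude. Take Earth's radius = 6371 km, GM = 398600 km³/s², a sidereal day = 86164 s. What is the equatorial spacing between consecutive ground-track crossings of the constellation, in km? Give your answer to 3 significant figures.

412 km

Semi-major axis a = 6371 + 924 = 7295 km. Period T = 2π√(a³/μ) = 2π√(7295³/398600) = 6200.8 s = 103.35 min.
Single-satellite node shift = (6200.8/86164) × 360° = 25.91°.
With 7 satellites evenly phased, successive equator crossings are 25.91/7 = 3.701° apart.
That is 3.701 × 111.2 = 412 km at the equator.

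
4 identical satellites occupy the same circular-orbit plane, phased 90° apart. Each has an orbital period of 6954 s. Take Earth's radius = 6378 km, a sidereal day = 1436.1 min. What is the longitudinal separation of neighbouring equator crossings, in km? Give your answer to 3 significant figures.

809 km

Single-satellite node shift = (6954.0/86166) × 360° = 29.05°.
With 4 satellites evenly phased, successive equator crossings are 29.05/4 = 7.263° apart.
That is 7.263 × 111.3 = 809 km at the equator.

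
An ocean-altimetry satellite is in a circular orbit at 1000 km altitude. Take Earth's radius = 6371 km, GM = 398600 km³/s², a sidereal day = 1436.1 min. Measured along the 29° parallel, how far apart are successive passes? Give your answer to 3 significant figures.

Semi-major axis a = 6371 + 1000 = 7371 km. Period T = 2π√(a³/μ) = 2π√(7371³/398600) = 6298.0 s = 104.97 min.
Node shift per orbit = (6298.0/86166) × 360° = 26.31°.
Equatorial spacing = 26.31 × 111.2 km/° = 2926 km.
At 29° latitude, spacing = 2926 × cos(29°) = 2559 km.

2560 km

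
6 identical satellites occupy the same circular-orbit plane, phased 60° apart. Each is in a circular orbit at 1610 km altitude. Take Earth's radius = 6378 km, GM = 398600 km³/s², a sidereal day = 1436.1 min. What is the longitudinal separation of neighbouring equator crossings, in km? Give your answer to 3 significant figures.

551 km

Semi-major axis a = 6378 + 1610 = 7988 km. Period T = 2π√(a³/μ) = 2π√(7988³/398600) = 7105.1 s = 118.42 min.
Single-satellite node shift = (7105.1/86166) × 360° = 29.68°.
With 6 satellites evenly phased, successive equator crossings are 29.68/6 = 4.947° apart.
That is 4.947 × 111.3 = 551 km at the equator.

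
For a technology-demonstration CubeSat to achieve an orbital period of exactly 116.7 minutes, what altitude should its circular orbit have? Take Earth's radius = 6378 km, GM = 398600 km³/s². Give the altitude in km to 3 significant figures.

T = 116.7 min = 7002.0 s.
From T = 2π√(a³/μ): a = (μ T²/4π²)^(1/3) = (398600 × 7002.0² / 4π²)^(1/3) = 7911 km.
Altitude h = a − R = 7911 − 6378 = 1533 km.

1530 km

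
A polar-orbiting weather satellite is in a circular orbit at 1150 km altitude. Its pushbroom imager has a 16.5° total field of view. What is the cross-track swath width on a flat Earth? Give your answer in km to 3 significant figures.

Half-angle = 16.5°/2 = 8.25°.
Swath width ≈ 2h·tan(θ/2) = 2 × 1150 × tan(8.25°) = 333.5 km.

333 km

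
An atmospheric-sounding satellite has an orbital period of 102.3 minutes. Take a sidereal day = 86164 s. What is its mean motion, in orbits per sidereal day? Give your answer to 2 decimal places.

14.04

T = 102.3 min = 6138.0 s.
Orbits per sidereal day = 86164 / 6138.0 = 14.038.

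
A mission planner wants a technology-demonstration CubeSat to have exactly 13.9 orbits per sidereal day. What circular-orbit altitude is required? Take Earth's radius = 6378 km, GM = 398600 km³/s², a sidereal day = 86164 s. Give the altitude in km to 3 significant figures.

915 km

Required period T = 86164 / 13.9 = 6198.8 s.
From T = 2π√(a³/μ): a = (μ T²/4π²)^(1/3) = (398600 × 6198.8² / 4π²)^(1/3) = 7293 km.
Altitude h = a − R = 7293 − 6378 = 915 km.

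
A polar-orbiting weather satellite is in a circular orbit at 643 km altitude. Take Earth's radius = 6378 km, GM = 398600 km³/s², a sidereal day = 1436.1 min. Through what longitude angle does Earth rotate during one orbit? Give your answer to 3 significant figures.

Semi-major axis a = 6378 + 643 = 7021 km. Period T = 2π√(a³/μ) = 2π√(7021³/398600) = 5854.8 s = 97.58 min.
During one orbit Earth rotates (5854.8 / 86166) × 360° = 24.46°.

24.5°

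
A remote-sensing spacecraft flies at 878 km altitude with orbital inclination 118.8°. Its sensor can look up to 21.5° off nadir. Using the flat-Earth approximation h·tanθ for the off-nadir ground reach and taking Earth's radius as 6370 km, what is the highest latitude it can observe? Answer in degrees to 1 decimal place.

64.3°

Retrograde orbit: the ground track reaches ±(180° − i) = ±(180 − 118.8) = ±61.2°.
Sensor half-swath on the ground ≈ 878·tan(21.5°) = 346 km = 3.11° of latitude.
Maximum observable latitude ≈ 61.2 + 3.11 = 64.3°.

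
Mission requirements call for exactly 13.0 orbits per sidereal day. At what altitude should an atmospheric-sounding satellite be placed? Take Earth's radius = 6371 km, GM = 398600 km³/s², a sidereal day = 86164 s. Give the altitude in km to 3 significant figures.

Required period T = 86164 / 13.0 = 6628.0 s.
From T = 2π√(a³/μ): a = (μ T²/4π²)^(1/3) = (398600 × 6628.0² / 4π²)^(1/3) = 7626 km.
Altitude h = a − R = 7626 − 6371 = 1255 km.

1260 km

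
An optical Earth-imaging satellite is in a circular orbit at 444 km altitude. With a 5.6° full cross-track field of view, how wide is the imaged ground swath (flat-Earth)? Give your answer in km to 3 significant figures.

43.4 km

Half-angle = 5.6°/2 = 2.8°.
Swath width ≈ 2h·tan(θ/2) = 2 × 444 × tan(2.8°) = 43.4 km.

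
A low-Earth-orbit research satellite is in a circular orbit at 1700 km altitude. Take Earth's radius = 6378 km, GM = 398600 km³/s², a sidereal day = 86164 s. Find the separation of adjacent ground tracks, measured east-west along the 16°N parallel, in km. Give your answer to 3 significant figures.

Semi-major axis a = 6378 + 1700 = 8078 km. Period T = 2π√(a³/μ) = 2π√(8078³/398600) = 7225.5 s = 120.42 min.
Node shift per orbit = (7225.5/86164) × 360° = 30.19°.
Equatorial spacing = 30.19 × 111.3 km/° = 3361 km.
At 16° latitude, spacing = 3361 × cos(16°) = 3230 km.

3230 km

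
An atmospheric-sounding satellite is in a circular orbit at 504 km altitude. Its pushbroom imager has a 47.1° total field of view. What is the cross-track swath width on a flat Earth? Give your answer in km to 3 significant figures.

Half-angle = 47.1°/2 = 23.55°.
Swath width ≈ 2h·tan(θ/2) = 2 × 504 × tan(23.55°) = 439.3 km.

439 km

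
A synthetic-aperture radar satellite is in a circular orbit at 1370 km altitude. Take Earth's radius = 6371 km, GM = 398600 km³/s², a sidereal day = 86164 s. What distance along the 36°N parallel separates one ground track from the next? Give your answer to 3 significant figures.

2550 km

Semi-major axis a = 6371 + 1370 = 7741 km. Period T = 2π√(a³/μ) = 2π√(7741³/398600) = 6778.1 s = 112.97 min.
Node shift per orbit = (6778.1/86164) × 360° = 28.32°.
Equatorial spacing = 28.32 × 111.2 km/° = 3149 km.
At 36° latitude, spacing = 3149 × cos(36°) = 2548 km.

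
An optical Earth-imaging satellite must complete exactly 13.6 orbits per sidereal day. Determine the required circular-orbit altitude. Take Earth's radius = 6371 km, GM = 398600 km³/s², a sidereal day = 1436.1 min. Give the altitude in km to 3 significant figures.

1030 km

Required period T = 86166 / 13.6 = 6335.7 s.
From T = 2π√(a³/μ): a = (μ T²/4π²)^(1/3) = (398600 × 6335.7² / 4π²)^(1/3) = 7400 km.
Altitude h = a − R = 7400 − 6371 = 1029 km.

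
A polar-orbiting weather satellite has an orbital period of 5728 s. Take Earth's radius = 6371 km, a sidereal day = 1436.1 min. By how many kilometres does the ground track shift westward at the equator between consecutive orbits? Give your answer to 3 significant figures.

During one orbit Earth rotates (5728.0 / 86166) × 360° = 23.93°.
At the equator that is 23.93° × (2π·6371/360) km/° = 23.93 × 111.2 = 2661 km.

2660 km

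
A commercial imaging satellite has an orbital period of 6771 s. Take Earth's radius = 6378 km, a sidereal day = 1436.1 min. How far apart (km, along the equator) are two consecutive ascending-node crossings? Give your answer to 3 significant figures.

3150 km

During one orbit Earth rotates (6771.0 / 86166) × 360° = 28.29°.
At the equator that is 28.29° × (2π·6378/360) km/° = 28.29 × 111.3 = 3149 km.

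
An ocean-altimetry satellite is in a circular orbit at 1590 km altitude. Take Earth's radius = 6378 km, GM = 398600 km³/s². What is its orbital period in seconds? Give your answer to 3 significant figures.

7080 seconds

Semi-major axis a = 6378 + 1590 = 7968 km. Period T = 2π√(a³/μ) = 2π√(7968³/398600) = 7078.4 s = 117.97 min.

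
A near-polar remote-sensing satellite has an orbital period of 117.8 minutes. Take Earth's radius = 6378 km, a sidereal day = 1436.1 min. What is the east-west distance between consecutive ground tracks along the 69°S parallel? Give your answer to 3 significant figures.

1180 km

T = 117.8 min = 7068.0 s.
Node shift per orbit = (7068.0/86166) × 360° = 29.53°.
Equatorial spacing = 29.53 × 111.3 km/° = 3287 km.
At 69° latitude, spacing = 3287 × cos(69°) = 1178 km.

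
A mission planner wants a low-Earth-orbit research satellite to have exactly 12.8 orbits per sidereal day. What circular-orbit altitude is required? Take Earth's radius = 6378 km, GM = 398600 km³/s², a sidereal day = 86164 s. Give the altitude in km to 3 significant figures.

1330 km

Required period T = 86164 / 12.8 = 6731.6 s.
From T = 2π√(a³/μ): a = (μ T²/4π²)^(1/3) = (398600 × 6731.6² / 4π²)^(1/3) = 7706 km.
Altitude h = a − R = 7706 − 6378 = 1328 km.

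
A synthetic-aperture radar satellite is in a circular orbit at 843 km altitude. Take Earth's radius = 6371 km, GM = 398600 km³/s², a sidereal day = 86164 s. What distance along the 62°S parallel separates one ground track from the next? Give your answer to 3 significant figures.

Semi-major axis a = 6371 + 843 = 7214 km. Period T = 2π√(a³/μ) = 2π√(7214³/398600) = 6097.8 s = 101.63 min.
Node shift per orbit = (6097.8/86164) × 360° = 25.48°.
Equatorial spacing = 25.48 × 111.2 km/° = 2833 km.
At 62° latitude, spacing = 2833 × cos(62°) = 1330 km.

1330 km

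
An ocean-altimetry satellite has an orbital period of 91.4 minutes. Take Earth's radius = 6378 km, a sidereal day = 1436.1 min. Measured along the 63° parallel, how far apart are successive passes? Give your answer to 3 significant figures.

T = 91.4 min = 5484.0 s.
Node shift per orbit = (5484.0/86166) × 360° = 22.91°.
Equatorial spacing = 22.91 × 111.3 km/° = 2551 km.
At 63° latitude, spacing = 2551 × cos(63°) = 1158 km.

1160 km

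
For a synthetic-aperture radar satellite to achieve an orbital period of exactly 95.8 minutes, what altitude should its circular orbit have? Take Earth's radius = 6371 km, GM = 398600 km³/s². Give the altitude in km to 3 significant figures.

564 km

T = 95.8 min = 5748.0 s.
From T = 2π√(a³/μ): a = (μ T²/4π²)^(1/3) = (398600 × 5748.0² / 4π²)^(1/3) = 6935 km.
Altitude h = a − R = 6935 − 6371 = 564 km.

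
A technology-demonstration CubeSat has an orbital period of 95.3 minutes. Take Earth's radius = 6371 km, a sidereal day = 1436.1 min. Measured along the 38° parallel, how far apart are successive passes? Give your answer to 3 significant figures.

2090 km

T = 95.3 min = 5718.0 s.
Node shift per orbit = (5718.0/86166) × 360° = 23.89°.
Equatorial spacing = 23.89 × 111.2 km/° = 2656 km.
At 38° latitude, spacing = 2656 × cos(38°) = 2093 km.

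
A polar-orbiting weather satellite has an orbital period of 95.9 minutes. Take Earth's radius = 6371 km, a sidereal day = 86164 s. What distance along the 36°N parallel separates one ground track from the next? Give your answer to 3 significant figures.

T = 95.9 min = 5754.0 s.
Node shift per orbit = (5754.0/86164) × 360° = 24.04°.
Equatorial spacing = 24.04 × 111.2 km/° = 2673 km.
At 36° latitude, spacing = 2673 × cos(36°) = 2163 km.

2160 km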